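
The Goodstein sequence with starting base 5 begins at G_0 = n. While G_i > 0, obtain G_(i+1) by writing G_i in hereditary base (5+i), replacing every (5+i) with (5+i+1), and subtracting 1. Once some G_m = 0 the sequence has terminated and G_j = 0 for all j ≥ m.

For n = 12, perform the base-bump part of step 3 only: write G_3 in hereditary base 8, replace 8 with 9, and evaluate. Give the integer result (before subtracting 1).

base 5: 12 = 2·5 + 2; at 6: 2·6 + 2 = 14; next = 13
base 6: 13 = 2·6 + 1; at 7: 2·7 + 1 = 15; next = 14
base 7: 14 = 2·7; at 8: 2·8 = 16; next = 15
base 8: 15 = 8 + 7; at 9: 9 + 7 = 16; next = 15

16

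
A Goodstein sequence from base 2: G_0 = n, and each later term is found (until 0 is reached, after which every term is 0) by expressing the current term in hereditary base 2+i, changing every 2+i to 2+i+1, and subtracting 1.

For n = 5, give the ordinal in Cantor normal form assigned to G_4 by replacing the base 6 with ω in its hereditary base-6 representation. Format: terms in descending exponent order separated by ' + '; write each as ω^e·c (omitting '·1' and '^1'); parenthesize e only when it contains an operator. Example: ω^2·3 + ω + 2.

i=0: 5 = 2^2 + 1 (b=2); 2→3: 3^3 + 1 = 28; 28−1 = 27
i=1: 27 = 3^3 (b=3); 3→4: 4^4 = 256; 256−1 = 255
i=2: 255 = 3·4^3 + 3·4^2 + 3·4 + 3 (b=4); 4→5: 3·5^3 + 3·5^2 + 3·5 + 3 = 468; 468−1 = 467
i=3: 467 = 3·5^3 + 3·5^2 + 3·5 + 2 (b=5); 5→6: 3·6^3 + 3·6^2 + 3·6 + 2 = 776; 776−1 = 775
i=4: 775 = 3·6^3 + 3·6^2 + 3·6 + 1 (b=6); 6→7: 3·7^3 + 3·7^2 + 3·7 + 1 = 1198; 1198−1 = 1197

ω^3·3 + ω^2·3 + ω·3 + 1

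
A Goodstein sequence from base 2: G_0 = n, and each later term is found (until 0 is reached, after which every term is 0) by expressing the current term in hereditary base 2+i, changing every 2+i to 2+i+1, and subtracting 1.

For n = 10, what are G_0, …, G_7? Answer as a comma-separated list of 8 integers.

(0) 10|_2 = 2^(2 + 1) + 2 ↦ 3^(3 + 1) + 3|_3 = 84 ⇒ 83
(1) 83|_3 = 3^(3 + 1) + 2 ↦ 4^(4 + 1) + 2|_4 = 1026 ⇒ 1025
(2) 1025|_4 = 4^(4 + 1) + 1 ↦ 5^(5 + 1) + 1|_5 = 15626 ⇒ 15625
(3) 15625|_5 = 5^(5 + 1) ↦ 6^(6 + 1)|_6 = 279936 ⇒ 279935
(4) 279935|_6 = 5·6^6 + 5·6^5 + 5·6^4 + 5·6^3 + 5·6^2 + 5·6 + 5 ↦ 5·7^7 + 5·7^5 + 5·7^4 + 5·7^3 + 5·7^2 + 5·7 + 5|_7 = 4215755 ⇒ 4215754
(5) 4215754|_7 = 5·7^7 + 5·7^5 + 5·7^4 + 5·7^3 + 5·7^2 + 5·7 + 4 ↦ 5·8^8 + 5·8^5 + 5·8^4 + 5·8^3 + 5·8^2 + 5·8 + 4|_8 = 84073324 ⇒ 84073323
(6) 84073323|_8 = 5·8^8 + 5·8^5 + 5·8^4 + 5·8^3 + 5·8^2 + 5·8 + 3 ↦ 5·9^9 + 5·9^5 + 5·9^4 + 5·9^3 + 5·9^2 + 5·9 + 3|_9 = 1937434593 ⇒ 1937434592

10, 83, 1025, 15625, 279935, 4215754, 84073323, 1937434592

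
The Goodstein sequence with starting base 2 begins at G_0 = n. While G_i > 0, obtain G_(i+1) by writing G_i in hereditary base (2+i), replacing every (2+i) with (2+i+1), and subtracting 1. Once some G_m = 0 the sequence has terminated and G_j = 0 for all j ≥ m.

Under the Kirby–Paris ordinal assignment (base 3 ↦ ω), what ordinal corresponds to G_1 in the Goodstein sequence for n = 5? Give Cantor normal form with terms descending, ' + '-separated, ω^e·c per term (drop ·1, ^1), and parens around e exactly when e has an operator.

ω^ω

(0) 5|_2 = 2^2 + 1 ↦ 3^3 + 1|_3 = 28 ⇒ 27
(1) 27|_3 = 3^3 ↦ 4^4|_4 = 256 ⇒ 255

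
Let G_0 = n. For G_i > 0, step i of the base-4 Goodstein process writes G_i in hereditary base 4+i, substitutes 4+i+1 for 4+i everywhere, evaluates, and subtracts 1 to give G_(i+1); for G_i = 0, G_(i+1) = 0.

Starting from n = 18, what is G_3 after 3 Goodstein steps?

48

i=0: 18 = 4^2 + 2 (b=4); 4→5: 5^2 + 2 = 27; 27−1 = 26
i=1: 26 = 5^2 + 1 (b=5); 5→6: 6^2 + 1 = 37; 37−1 = 36
i=2: 36 = 6^2 (b=6); 6→7: 7^2 = 49; 49−1 = 48
i=3: 48 = 6·7 + 6 (b=7); 7→8: 6·8 + 6 = 54; 54−1 = 53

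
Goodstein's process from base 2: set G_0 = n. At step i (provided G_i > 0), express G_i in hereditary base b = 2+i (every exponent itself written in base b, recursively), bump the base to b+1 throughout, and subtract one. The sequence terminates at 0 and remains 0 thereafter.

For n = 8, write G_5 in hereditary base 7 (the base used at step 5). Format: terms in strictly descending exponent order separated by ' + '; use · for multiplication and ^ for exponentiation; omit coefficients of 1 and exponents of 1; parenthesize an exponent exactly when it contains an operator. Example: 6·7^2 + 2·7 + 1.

8 —HB2→ 2^(2 + 1) —bump→ 3^(3 + 1) = 81 —(−1)→ 80
80 —HB3→ 2·3^3 + 2·3^2 + 2·3 + 2 —bump→ 2·4^4 + 2·4^2 + 2·4 + 2 = 554 —(−1)→ 553
553 —HB4→ 2·4^4 + 2·4^2 + 2·4 + 1 —bump→ 2·5^5 + 2·5^2 + 2·5 + 1 = 6311 —(−1)→ 6310
6310 —HB5→ 2·5^5 + 2·5^2 + 2·5 —bump→ 2·6^6 + 2·6^2 + 2·6 = 93396 —(−1)→ 93395
93395 —HB6→ 2·6^6 + 2·6^2 + 6 + 5 —bump→ 2·7^7 + 2·7^2 + 7 + 5 = 1647196 —(−1)→ 1647195
1647195 —HB7→ 2·7^7 + 2·7^2 + 7 + 4 —bump→ 2·8^8 + 2·8^2 + 8 + 4 = 33554572 —(−1)→ 33554571

2·7^7 + 2·7^2 + 7 + 4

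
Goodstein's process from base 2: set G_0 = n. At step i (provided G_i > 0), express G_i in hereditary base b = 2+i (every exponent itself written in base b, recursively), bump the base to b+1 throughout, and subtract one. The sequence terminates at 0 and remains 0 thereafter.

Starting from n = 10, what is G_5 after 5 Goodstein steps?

4215754

G_0=10  [base 2] 2^(2 + 1) + 2  →[2↦3]→  3^(3 + 1) + 3 = 84  −1 ⇒ G_1=83
G_1=83  [base 3] 3^(3 + 1) + 2  →[3↦4]→  4^(4 + 1) + 2 = 1026  −1 ⇒ G_2=1025
G_2=1025  [base 4] 4^(4 + 1) + 1  →[4↦5]→  5^(5 + 1) + 1 = 15626  −1 ⇒ G_3=15625
G_3=15625  [base 5] 5^(5 + 1)  →[5↦6]→  6^(6 + 1) = 279936  −1 ⇒ G_4=279935
G_4=279935  [base 6] 5·6^6 + 5·6^5 + 5·6^4 + 5·6^3 + 5·6^2 + 5·6 + 5  →[6↦7]→  5·7^7 + 5·7^5 + 5·7^4 + 5·7^3 + 5·7^2 + 5·7 + 5 = 4215755  −1 ⇒ G_5=4215754
G_5=4215754  [base 7] 5·7^7 + 5·7^5 + 5·7^4 + 5·7^3 + 5·7^2 + 5·7 + 4  →[7↦8]→  5·8^8 + 5·8^5 + 5·8^4 + 5·8^3 + 5·8^2 + 5·8 + 4 = 84073324  −1 ⇒ G_6=84073323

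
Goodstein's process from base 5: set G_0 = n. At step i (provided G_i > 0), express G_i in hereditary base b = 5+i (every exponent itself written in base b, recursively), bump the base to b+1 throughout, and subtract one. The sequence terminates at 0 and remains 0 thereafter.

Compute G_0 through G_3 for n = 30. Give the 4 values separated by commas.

G_0=30  [base 5] 5^2 + 5  →[5↦6]→  6^2 + 6 = 42  −1 ⇒ G_1=41
G_1=41  [base 6] 6^2 + 5  →[6↦7]→  7^2 + 5 = 54  −1 ⇒ G_2=53
G_2=53  [base 7] 7^2 + 4  →[7↦8]→  8^2 + 4 = 68  −1 ⇒ G_3=67

30, 41, 53, 67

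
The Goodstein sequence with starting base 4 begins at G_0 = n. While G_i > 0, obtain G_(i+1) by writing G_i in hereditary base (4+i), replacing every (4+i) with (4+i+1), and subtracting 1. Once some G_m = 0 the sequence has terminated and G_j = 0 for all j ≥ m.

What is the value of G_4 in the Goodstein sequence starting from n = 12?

17

base 4: 12 = 3·4; at 5: 3·5 = 15; next = 14
base 5: 14 = 2·5 + 4; at 6: 2·6 + 4 = 16; next = 15
base 6: 15 = 2·6 + 3; at 7: 2·7 + 3 = 17; next = 16
base 7: 16 = 2·7 + 2; at 8: 2·8 + 2 = 18; next = 17
base 8: 17 = 2·8 + 1; at 9: 2·9 + 1 = 19; next = 18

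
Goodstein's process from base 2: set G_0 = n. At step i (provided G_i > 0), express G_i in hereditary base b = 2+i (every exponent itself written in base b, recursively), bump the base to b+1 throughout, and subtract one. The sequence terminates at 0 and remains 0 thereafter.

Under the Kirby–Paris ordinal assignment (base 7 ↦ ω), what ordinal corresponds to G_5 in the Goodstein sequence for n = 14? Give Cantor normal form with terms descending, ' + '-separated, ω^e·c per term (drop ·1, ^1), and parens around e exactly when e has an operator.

ω^(ω + 1) + ω^5·5 + ω^4·5 + ω^3·5 + ω^2·5 + ω·5 + 4

[0] 14 ≡ 2^(2 + 1) + 2^2 + 2 (base 2). Lift 3: 111. −1: 110.
[1] 110 ≡ 3^(3 + 1) + 3^3 + 2 (base 3). Lift 4: 1282. −1: 1281.
[2] 1281 ≡ 4^(4 + 1) + 4^4 + 1 (base 4). Lift 5: 18751. −1: 18750.
[3] 18750 ≡ 5^(5 + 1) + 5^5 (base 5). Lift 6: 326592. −1: 326591.
[4] 326591 ≡ 6^(6 + 1) + 5·6^5 + 5·6^4 + 5·6^3 + 5·6^2 + 5·6 + 5 (base 6). Lift 7: 5862841. −1: 5862840.
[5] 5862840 ≡ 7^(7 + 1) + 5·7^5 + 5·7^4 + 5·7^3 + 5·7^2 + 5·7 + 4 (base 7). Lift 8: 134404972. −1: 134404971.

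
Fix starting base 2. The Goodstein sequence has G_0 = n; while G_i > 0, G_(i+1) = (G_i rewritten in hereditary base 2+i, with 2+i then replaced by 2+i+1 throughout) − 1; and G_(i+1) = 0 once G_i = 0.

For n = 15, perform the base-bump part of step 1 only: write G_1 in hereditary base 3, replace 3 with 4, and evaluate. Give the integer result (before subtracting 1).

base 2: 15 = 2^(2 + 1) + 2^2 + 2 + 1; at 3: 3^(3 + 1) + 3^3 + 3 + 1 = 112; next = 111
base 3: 111 = 3^(3 + 1) + 3^3 + 3; at 4: 4^(4 + 1) + 4^4 + 4 = 1284; next = 1283

1284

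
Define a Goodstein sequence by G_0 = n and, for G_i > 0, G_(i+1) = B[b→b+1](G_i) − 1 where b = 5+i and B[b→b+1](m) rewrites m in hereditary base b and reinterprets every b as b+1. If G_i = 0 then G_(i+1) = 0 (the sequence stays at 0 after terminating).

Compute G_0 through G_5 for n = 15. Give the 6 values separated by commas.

15, 17, 18, 19, 20, 21

i=0: 15 = 3·5 (b=5); 5→6: 3·6 = 18; 18−1 = 17
i=1: 17 = 2·6 + 5 (b=6); 6→7: 2·7 + 5 = 19; 19−1 = 18
i=2: 18 = 2·7 + 4 (b=7); 7→8: 2·8 + 4 = 20; 20−1 = 19
i=3: 19 = 2·8 + 3 (b=8); 8→9: 2·9 + 3 = 21; 21−1 = 20
i=4: 20 = 2·9 + 2 (b=9); 9→10: 2·10 + 2 = 22; 22−1 = 21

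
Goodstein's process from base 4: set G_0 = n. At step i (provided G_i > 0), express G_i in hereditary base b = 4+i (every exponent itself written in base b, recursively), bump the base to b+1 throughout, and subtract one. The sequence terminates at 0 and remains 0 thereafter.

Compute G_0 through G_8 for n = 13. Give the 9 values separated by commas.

13, 15, 17, 18, 19, 20, 21, 22, 23

(0) 13|_4 = 3·4 + 1 ↦ 3·5 + 1|_5 = 16 ⇒ 15
(1) 15|_5 = 3·5 ↦ 3·6|_6 = 18 ⇒ 17
(2) 17|_6 = 2·6 + 5 ↦ 2·7 + 5|_7 = 19 ⇒ 18
(3) 18|_7 = 2·7 + 4 ↦ 2·8 + 4|_8 = 20 ⇒ 19
(4) 19|_8 = 2·8 + 3 ↦ 2·9 + 3|_9 = 21 ⇒ 20
(5) 20|_9 = 2·9 + 2 ↦ 2·10 + 2|_10 = 22 ⇒ 21
(6) 21|_10 = 2·10 + 1 ↦ 2·11 + 1|_11 = 23 ⇒ 22
(7) 22|_11 = 2·11 ↦ 2·12|_12 = 24 ⇒ 23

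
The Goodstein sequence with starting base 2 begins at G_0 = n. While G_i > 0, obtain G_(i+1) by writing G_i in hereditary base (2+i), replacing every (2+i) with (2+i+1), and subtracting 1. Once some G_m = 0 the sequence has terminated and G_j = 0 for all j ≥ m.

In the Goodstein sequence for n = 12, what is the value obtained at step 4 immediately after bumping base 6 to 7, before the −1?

5764911

G_0 = 12. HB_2(12) = 2^(2 + 1) + 2^2. Bump = 108. G_1 = 107.
G_1 = 107. HB_3(107) = 3^(3 + 1) + 2·3^2 + 2·3 + 2. Bump = 1066. G_2 = 1065.
G_2 = 1065. HB_4(1065) = 4^(4 + 1) + 2·4^2 + 2·4 + 1. Bump = 15686. G_3 = 15685.
G_3 = 15685. HB_5(15685) = 5^(5 + 1) + 2·5^2 + 2·5. Bump = 280020. G_4 = 280019.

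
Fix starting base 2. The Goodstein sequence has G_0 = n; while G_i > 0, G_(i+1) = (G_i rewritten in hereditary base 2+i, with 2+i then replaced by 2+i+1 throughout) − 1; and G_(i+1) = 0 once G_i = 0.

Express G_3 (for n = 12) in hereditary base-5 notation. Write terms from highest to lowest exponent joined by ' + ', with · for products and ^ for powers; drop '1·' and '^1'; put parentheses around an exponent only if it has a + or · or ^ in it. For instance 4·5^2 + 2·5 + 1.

5^(5 + 1) + 2·5^2 + 2·5

base 2: 12 = 2^(2 + 1) + 2^2; at 3: 3^(3 + 1) + 3^3 = 108; next = 107
base 3: 107 = 3^(3 + 1) + 2·3^2 + 2·3 + 2; at 4: 4^(4 + 1) + 2·4^2 + 2·4 + 2 = 1066; next = 1065
base 4: 1065 = 4^(4 + 1) + 2·4^2 + 2·4 + 1; at 5: 5^(5 + 1) + 2·5^2 + 2·5 + 1 = 15686; next = 15685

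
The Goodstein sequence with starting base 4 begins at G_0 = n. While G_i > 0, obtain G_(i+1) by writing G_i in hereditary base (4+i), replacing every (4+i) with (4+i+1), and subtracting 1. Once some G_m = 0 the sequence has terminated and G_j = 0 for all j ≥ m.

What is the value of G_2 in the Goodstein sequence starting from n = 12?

15

G_0 = 12. HB_4(12) = 3·4. Bump = 15. G_1 = 14.
G_1 = 14. HB_5(14) = 2·5 + 4. Bump = 16. G_2 = 15.
G_2 = 15. HB_6(15) = 2·6 + 3. Bump = 17. G_3 = 16.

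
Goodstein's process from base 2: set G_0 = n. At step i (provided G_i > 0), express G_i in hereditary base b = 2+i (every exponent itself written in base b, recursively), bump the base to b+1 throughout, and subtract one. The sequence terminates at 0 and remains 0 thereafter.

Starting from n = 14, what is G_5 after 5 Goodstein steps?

i=0: 14 = 2^(2 + 1) + 2^2 + 2 (b=2); 2→3: 3^(3 + 1) + 3^3 + 3 = 111; 111−1 = 110
i=1: 110 = 3^(3 + 1) + 3^3 + 2 (b=3); 3→4: 4^(4 + 1) + 4^4 + 2 = 1282; 1282−1 = 1281
i=2: 1281 = 4^(4 + 1) + 4^4 + 1 (b=4); 4→5: 5^(5 + 1) + 5^5 + 1 = 18751; 18751−1 = 18750
i=3: 18750 = 5^(5 + 1) + 5^5 (b=5); 5→6: 6^(6 + 1) + 6^6 = 326592; 326592−1 = 326591
i=4: 326591 = 6^(6 + 1) + 5·6^5 + 5·6^4 + 5·6^3 + 5·6^2 + 5·6 + 5 (b=6); 6→7: 7^(7 + 1) + 5·7^5 + 5·7^4 + 5·7^3 + 5·7^2 + 5·7 + 5 = 5862841; 5862841−1 = 5862840
i=5: 5862840 = 7^(7 + 1) + 5·7^5 + 5·7^4 + 5·7^3 + 5·7^2 + 5·7 + 4 (b=7); 7→8: 8^(8 + 1) + 5·8^5 + 5·8^4 + 5·8^3 + 5·8^2 + 5·8 + 4 = 134404972; 134404972−1 = 134404971

5862840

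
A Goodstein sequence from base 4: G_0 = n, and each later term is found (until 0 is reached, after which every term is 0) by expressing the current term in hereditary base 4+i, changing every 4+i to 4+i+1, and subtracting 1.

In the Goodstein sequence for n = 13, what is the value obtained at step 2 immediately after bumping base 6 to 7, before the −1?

19

13 —HB4→ 3·4 + 1 —bump→ 3·5 + 1 = 16 —(−1)→ 15
15 —HB5→ 3·5 —bump→ 3·6 = 18 —(−1)→ 17
17 —HB6→ 2·6 + 5 —bump→ 2·7 + 5 = 19 —(−1)→ 18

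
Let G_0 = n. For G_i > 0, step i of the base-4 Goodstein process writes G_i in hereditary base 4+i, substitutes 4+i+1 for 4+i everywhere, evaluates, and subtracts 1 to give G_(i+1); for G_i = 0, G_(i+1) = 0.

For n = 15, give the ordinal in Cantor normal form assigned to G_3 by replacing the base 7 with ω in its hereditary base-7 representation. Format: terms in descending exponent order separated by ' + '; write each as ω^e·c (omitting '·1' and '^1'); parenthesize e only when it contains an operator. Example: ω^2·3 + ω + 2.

ω·3

base 4: 15 = 3·4 + 3; at 5: 3·5 + 3 = 18; next = 17
base 5: 17 = 3·5 + 2; at 6: 3·6 + 2 = 20; next = 19
base 6: 19 = 3·6 + 1; at 7: 3·7 + 1 = 22; next = 21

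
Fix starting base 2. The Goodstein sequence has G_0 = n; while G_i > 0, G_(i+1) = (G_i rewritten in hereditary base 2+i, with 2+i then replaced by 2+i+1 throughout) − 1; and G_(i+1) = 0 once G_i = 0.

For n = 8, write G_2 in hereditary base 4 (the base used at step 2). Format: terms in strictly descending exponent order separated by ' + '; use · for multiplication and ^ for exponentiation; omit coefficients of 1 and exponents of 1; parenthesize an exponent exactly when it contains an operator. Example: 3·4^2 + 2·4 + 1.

2·4^4 + 2·4^2 + 2·4 + 1

i=0: 8 = 2^(2 + 1) (b=2); 2→3: 3^(3 + 1) = 81; 81−1 = 80
i=1: 80 = 2·3^3 + 2·3^2 + 2·3 + 2 (b=3); 3→4: 2·4^4 + 2·4^2 + 2·4 + 2 = 554; 554−1 = 553
i=2: 553 = 2·4^4 + 2·4^2 + 2·4 + 1 (b=4); 4→5: 2·5^5 + 2·5^2 + 2·5 + 1 = 6311; 6311−1 = 6310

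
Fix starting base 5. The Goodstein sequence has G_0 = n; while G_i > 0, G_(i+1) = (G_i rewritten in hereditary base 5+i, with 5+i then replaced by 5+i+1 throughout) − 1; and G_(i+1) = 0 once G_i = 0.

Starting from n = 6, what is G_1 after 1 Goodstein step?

6

[0] 6 ≡ 5 + 1 (base 5). Lift 6: 7. −1: 6.
[1] 6 ≡ 6 (base 6). Lift 7: 7. −1: 6.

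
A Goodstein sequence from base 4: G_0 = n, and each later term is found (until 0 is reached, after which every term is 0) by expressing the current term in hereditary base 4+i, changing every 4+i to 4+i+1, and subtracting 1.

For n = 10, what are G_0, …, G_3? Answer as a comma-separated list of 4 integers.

10, 11, 12, 13

i=0: 10 = 2·4 + 2 (b=4); 4→5: 2·5 + 2 = 12; 12−1 = 11
i=1: 11 = 2·5 + 1 (b=5); 5→6: 2·6 + 1 = 13; 13−1 = 12
i=2: 12 = 2·6 (b=6); 6→7: 2·7 = 14; 14−1 = 13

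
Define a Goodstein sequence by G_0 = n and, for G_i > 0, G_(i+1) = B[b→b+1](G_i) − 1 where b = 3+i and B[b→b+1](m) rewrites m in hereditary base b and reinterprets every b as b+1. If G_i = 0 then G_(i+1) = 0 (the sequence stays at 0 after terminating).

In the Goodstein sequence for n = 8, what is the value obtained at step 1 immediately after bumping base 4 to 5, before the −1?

11

i=0: 8 = 2·3 + 2 (b=3); 3→4: 2·4 + 2 = 10; 10−1 = 9
i=1: 9 = 2·4 + 1 (b=4); 4→5: 2·5 + 1 = 11; 11−1 = 10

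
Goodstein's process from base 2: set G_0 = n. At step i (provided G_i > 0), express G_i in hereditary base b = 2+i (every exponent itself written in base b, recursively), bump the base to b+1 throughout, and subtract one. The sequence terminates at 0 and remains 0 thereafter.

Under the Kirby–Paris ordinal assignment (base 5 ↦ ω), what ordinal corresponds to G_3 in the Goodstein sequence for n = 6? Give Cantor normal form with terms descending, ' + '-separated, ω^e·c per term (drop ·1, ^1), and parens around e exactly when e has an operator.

ω^ω

(0) 6|_2 = 2^2 + 2 ↦ 3^3 + 3|_3 = 30 ⇒ 29
(1) 29|_3 = 3^3 + 2 ↦ 4^4 + 2|_4 = 258 ⇒ 257
(2) 257|_4 = 4^4 + 1 ↦ 5^5 + 1|_5 = 3126 ⇒ 3125
(3) 3125|_5 = 5^5 ↦ 6^6|_6 = 46656 ⇒ 46655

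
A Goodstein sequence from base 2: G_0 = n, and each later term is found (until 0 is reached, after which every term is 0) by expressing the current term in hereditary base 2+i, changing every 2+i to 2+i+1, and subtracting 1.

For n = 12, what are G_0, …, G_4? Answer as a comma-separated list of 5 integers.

12, 107, 1065, 15685, 280019

12 —HB2→ 2^(2 + 1) + 2^2 —bump→ 3^(3 + 1) + 3^3 = 108 —(−1)→ 107
107 —HB3→ 3^(3 + 1) + 2·3^2 + 2·3 + 2 —bump→ 4^(4 + 1) + 2·4^2 + 2·4 + 2 = 1066 —(−1)→ 1065
1065 —HB4→ 4^(4 + 1) + 2·4^2 + 2·4 + 1 —bump→ 5^(5 + 1) + 2·5^2 + 2·5 + 1 = 15686 —(−1)→ 15685
15685 —HB5→ 5^(5 + 1) + 2·5^2 + 2·5 —bump→ 6^(6 + 1) + 2·6^2 + 2·6 = 280020 —(−1)→ 280019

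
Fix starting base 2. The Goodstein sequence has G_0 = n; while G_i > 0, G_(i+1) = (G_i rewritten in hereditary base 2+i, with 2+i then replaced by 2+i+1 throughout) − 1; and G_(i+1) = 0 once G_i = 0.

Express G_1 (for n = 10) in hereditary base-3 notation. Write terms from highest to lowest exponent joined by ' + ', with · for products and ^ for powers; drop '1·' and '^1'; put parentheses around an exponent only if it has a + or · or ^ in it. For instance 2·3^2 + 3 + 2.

base 2: 10 = 2^(2 + 1) + 2; at 3: 3^(3 + 1) + 3 = 84; next = 83
base 3: 83 = 3^(3 + 1) + 2; at 4: 4^(4 + 1) + 2 = 1026; next = 1025

3^(3 + 1) + 2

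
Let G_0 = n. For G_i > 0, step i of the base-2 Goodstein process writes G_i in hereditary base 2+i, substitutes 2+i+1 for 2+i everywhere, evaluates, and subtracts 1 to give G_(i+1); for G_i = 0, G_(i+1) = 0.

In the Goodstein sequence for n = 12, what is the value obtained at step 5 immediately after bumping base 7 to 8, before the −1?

G_0=12  [base 2] 2^(2 + 1) + 2^2  →[2↦3]→  3^(3 + 1) + 3^3 = 108  −1 ⇒ G_1=107
G_1=107  [base 3] 3^(3 + 1) + 2·3^2 + 2·3 + 2  →[3↦4]→  4^(4 + 1) + 2·4^2 + 2·4 + 2 = 1066  −1 ⇒ G_2=1065
G_2=1065  [base 4] 4^(4 + 1) + 2·4^2 + 2·4 + 1  →[4↦5]→  5^(5 + 1) + 2·5^2 + 2·5 + 1 = 15686  −1 ⇒ G_3=15685
G_3=15685  [base 5] 5^(5 + 1) + 2·5^2 + 2·5  →[5↦6]→  6^(6 + 1) + 2·6^2 + 2·6 = 280020  −1 ⇒ G_4=280019
G_4=280019  [base 6] 6^(6 + 1) + 2·6^2 + 6 + 5  →[6↦7]→  7^(7 + 1) + 2·7^2 + 7 + 5 = 5764911  −1 ⇒ G_5=5764910
G_5=5764910  [base 7] 7^(7 + 1) + 2·7^2 + 7 + 4  →[7↦8]→  8^(8 + 1) + 2·8^2 + 8 + 4 = 134217868  −1 ⇒ G_6=134217867

134217868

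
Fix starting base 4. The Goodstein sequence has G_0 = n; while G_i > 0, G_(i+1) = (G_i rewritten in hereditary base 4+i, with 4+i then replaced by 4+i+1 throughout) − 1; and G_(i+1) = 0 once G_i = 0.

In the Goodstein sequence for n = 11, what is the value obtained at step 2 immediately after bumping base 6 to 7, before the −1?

i=0: 11 = 2·4 + 3 (b=4); 4→5: 2·5 + 3 = 13; 13−1 = 12
i=1: 12 = 2·5 + 2 (b=5); 5→6: 2·6 + 2 = 14; 14−1 = 13

15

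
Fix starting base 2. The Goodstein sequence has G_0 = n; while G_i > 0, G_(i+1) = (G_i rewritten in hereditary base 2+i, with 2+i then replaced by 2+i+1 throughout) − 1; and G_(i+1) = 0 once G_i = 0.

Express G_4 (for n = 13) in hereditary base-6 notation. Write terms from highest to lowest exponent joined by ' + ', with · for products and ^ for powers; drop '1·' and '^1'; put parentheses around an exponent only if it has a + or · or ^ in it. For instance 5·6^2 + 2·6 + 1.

[0] 13 ≡ 2^(2 + 1) + 2^2 + 1 (base 2). Lift 3: 109. −1: 108.
[1] 108 ≡ 3^(3 + 1) + 3^3 (base 3). Lift 4: 1280. −1: 1279.
[2] 1279 ≡ 4^(4 + 1) + 3·4^3 + 3·4^2 + 3·4 + 3 (base 4). Lift 5: 16093. −1: 16092.
[3] 16092 ≡ 5^(5 + 1) + 3·5^3 + 3·5^2 + 3·5 + 2 (base 5). Lift 6: 280712. −1: 280711.

6^(6 + 1) + 3·6^3 + 3·6^2 + 3·6 + 1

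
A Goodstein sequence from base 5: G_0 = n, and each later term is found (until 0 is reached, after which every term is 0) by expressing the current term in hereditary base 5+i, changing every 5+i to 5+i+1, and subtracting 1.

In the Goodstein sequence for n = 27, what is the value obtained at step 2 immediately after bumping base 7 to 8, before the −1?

base 5: 27 = 5^2 + 2; at 6: 6^2 + 2 = 38; next = 37
base 6: 37 = 6^2 + 1; at 7: 7^2 + 1 = 50; next = 49
base 7: 49 = 7^2; at 8: 8^2 = 64; next = 63

64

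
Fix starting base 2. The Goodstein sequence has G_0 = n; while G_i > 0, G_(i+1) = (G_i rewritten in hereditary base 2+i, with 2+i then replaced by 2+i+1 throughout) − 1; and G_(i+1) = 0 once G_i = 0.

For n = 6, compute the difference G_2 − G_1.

6 —HB2→ 2^2 + 2 —bump→ 3^3 + 3 = 30 —(−1)→ 29
29 —HB3→ 3^3 + 2 —bump→ 4^4 + 2 = 258 —(−1)→ 257

228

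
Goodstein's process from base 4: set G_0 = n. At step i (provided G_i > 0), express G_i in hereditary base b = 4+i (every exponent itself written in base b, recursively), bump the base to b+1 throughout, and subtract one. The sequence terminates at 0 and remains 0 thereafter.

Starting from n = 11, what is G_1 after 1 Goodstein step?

12

i=0: 11 = 2·4 + 3 (b=4); 4→5: 2·5 + 3 = 13; 13−1 = 12
i=1: 12 = 2·5 + 2 (b=5); 5→6: 2·6 + 2 = 14; 14−1 = 13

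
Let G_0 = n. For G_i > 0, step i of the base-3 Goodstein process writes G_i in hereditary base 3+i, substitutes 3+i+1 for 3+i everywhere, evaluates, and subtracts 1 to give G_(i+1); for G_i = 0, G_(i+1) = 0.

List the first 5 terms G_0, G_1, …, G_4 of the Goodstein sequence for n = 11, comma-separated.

base 3: 11 = 3^2 + 2; at 4: 4^2 + 2 = 18; next = 17
base 4: 17 = 4^2 + 1; at 5: 5^2 + 1 = 26; next = 25
base 5: 25 = 5^2; at 6: 6^2 = 36; next = 35
base 6: 35 = 5·6 + 5; at 7: 5·7 + 5 = 40; next = 39

11, 17, 25, 35, 39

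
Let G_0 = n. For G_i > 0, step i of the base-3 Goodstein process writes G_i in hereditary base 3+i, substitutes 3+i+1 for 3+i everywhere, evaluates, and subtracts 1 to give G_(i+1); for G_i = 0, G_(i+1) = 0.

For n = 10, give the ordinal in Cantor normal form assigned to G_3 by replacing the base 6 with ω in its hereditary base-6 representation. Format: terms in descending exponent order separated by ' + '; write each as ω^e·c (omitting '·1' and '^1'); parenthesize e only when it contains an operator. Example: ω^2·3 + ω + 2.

G_0=10  [base 3] 3^2 + 1  →[3↦4]→  4^2 + 1 = 17  −1 ⇒ G_1=16
G_1=16  [base 4] 4^2  →[4↦5]→  5^2 = 25  −1 ⇒ G_2=24
G_2=24  [base 5] 4·5 + 4  →[5↦6]→  4·6 + 4 = 28  −1 ⇒ G_3=27
G_3=27  [base 6] 4·6 + 3  →[6↦7]→  4·7 + 3 = 31  −1 ⇒ G_4=30

ω·4 + 3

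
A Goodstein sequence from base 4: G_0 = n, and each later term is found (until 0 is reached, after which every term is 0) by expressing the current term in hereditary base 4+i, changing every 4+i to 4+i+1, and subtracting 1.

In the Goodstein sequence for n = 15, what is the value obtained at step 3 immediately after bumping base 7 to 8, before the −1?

[0] 15 ≡ 3·4 + 3 (base 4). Lift 5: 18. −1: 17.
[1] 17 ≡ 3·5 + 2 (base 5). Lift 6: 20. −1: 19.
[2] 19 ≡ 3·6 + 1 (base 6). Lift 7: 22. −1: 21.
[3] 21 ≡ 3·7 (base 7). Lift 8: 24. −1: 23.

24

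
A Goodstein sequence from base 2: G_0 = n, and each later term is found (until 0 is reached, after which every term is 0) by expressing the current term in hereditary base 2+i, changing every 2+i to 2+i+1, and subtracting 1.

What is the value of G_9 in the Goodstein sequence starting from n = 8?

i=0: 8 = 2^(2 + 1) (b=2); 2→3: 3^(3 + 1) = 81; 81−1 = 80
i=1: 80 = 2·3^3 + 2·3^2 + 2·3 + 2 (b=3); 3→4: 2·4^4 + 2·4^2 + 2·4 + 2 = 554; 554−1 = 553
i=2: 553 = 2·4^4 + 2·4^2 + 2·4 + 1 (b=4); 4→5: 2·5^5 + 2·5^2 + 2·5 + 1 = 6311; 6311−1 = 6310
i=3: 6310 = 2·5^5 + 2·5^2 + 2·5 (b=5); 5→6: 2·6^6 + 2·6^2 + 2·6 = 93396; 93396−1 = 93395
i=4: 93395 = 2·6^6 + 2·6^2 + 6 + 5 (b=6); 6→7: 2·7^7 + 2·7^2 + 7 + 5 = 1647196; 1647196−1 = 1647195
i=5: 1647195 = 2·7^7 + 2·7^2 + 7 + 4 (b=7); 7→8: 2·8^8 + 2·8^2 + 8 + 4 = 33554572; 33554572−1 = 33554571
i=6: 33554571 = 2·8^8 + 2·8^2 + 8 + 3 (b=8); 8→9: 2·9^9 + 2·9^2 + 9 + 3 = 774841152; 774841152−1 = 774841151
i=7: 774841151 = 2·9^9 + 2·9^2 + 9 + 2 (b=9); 9→10: 2·10^10 + 2·10^2 + 10 + 2 = 20000000212; 20000000212−1 = 20000000211
i=8: 20000000211 = 2·10^10 + 2·10^2 + 10 + 1 (b=10); 10→11: 2·11^11 + 2·11^2 + 11 + 1 = 570623341476; 570623341476−1 = 570623341475

570623341475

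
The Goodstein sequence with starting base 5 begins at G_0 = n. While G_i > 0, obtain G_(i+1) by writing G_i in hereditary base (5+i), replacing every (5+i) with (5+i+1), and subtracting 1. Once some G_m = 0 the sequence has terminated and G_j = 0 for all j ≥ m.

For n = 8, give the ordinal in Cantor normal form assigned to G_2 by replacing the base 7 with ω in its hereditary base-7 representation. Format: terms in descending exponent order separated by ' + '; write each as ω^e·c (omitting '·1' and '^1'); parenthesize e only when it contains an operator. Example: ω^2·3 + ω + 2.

ω + 1

G_0 = 8. HB_5(8) = 5 + 3. Bump = 9. G_1 = 8.
G_1 = 8. HB_6(8) = 6 + 2. Bump = 9. G_2 = 8.
G_2 = 8. HB_7(8) = 7 + 1. Bump = 9. G_3 = 8.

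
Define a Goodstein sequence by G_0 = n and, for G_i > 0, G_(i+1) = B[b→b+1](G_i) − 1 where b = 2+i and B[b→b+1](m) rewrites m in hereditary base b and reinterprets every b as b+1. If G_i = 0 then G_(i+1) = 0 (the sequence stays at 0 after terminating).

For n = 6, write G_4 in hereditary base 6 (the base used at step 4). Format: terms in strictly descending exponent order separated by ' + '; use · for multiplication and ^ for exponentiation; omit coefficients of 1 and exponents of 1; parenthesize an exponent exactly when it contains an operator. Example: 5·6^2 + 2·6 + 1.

5·6^5 + 5·6^4 + 5·6^3 + 5·6^2 + 5·6 + 5

step 0: 6 = 2^2 + 2; sub 3 for 2: 3^3 + 3; = 30; G_1 = 30−1 = 29
step 1: 29 = 3^3 + 2; sub 4 for 3: 4^4 + 2; = 258; G_2 = 258−1 = 257
step 2: 257 = 4^4 + 1; sub 5 for 4: 5^5 + 1; = 3126; G_3 = 3126−1 = 3125
step 3: 3125 = 5^5; sub 6 for 5: 6^6; = 46656; G_4 = 46656−1 = 46655
step 4: 46655 = 5·6^5 + 5·6^4 + 5·6^3 + 5·6^2 + 5·6 + 5; sub 7 for 6: 5·7^5 + 5·7^4 + 5·7^3 + 5·7^2 + 5·7 + 5; = 98040; G_5 = 98040−1 = 98039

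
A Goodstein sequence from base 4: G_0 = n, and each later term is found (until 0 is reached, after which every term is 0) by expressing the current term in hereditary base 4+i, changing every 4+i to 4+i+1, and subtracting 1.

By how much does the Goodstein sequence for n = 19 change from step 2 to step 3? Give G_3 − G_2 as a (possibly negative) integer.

12

step 0: 19 = 4^2 + 3; sub 5 for 4: 5^2 + 3; = 28; G_1 = 28−1 = 27
step 1: 27 = 5^2 + 2; sub 6 for 5: 6^2 + 2; = 38; G_2 = 38−1 = 37
step 2: 37 = 6^2 + 1; sub 7 for 6: 7^2 + 1; = 50; G_3 = 50−1 = 49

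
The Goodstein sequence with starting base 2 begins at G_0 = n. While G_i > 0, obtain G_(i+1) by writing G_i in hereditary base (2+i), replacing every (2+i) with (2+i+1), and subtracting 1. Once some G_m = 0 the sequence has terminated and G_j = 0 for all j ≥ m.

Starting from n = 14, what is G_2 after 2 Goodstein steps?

step 0: 14 = 2^(2 + 1) + 2^2 + 2; sub 3 for 2: 3^(3 + 1) + 3^3 + 3; = 111; G_1 = 111−1 = 110
step 1: 110 = 3^(3 + 1) + 3^3 + 2; sub 4 for 3: 4^(4 + 1) + 4^4 + 2; = 1282; G_2 = 1282−1 = 1281
step 2: 1281 = 4^(4 + 1) + 4^4 + 1; sub 5 for 4: 5^(5 + 1) + 5^5 + 1; = 18751; G_3 = 18751−1 = 18750

1281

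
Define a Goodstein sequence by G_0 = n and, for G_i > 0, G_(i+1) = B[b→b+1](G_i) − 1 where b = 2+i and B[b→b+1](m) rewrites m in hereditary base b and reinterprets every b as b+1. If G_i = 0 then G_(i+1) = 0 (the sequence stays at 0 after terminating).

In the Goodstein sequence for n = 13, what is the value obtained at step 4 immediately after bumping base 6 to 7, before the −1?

5765999

(0) 13|_2 = 2^(2 + 1) + 2^2 + 1 ↦ 3^(3 + 1) + 3^3 + 1|_3 = 109 ⇒ 108
(1) 108|_3 = 3^(3 + 1) + 3^3 ↦ 4^(4 + 1) + 4^4|_4 = 1280 ⇒ 1279
(2) 1279|_4 = 4^(4 + 1) + 3·4^3 + 3·4^2 + 3·4 + 3 ↦ 5^(5 + 1) + 3·5^3 + 3·5^2 + 3·5 + 3|_5 = 16093 ⇒ 16092
(3) 16092|_5 = 5^(5 + 1) + 3·5^3 + 3·5^2 + 3·5 + 2 ↦ 6^(6 + 1) + 3·6^3 + 3·6^2 + 3·6 + 2|_6 = 280712 ⇒ 280711
(4) 280711|_6 = 6^(6 + 1) + 3·6^3 + 3·6^2 + 3·6 + 1 ↦ 7^(7 + 1) + 3·7^3 + 3·7^2 + 3·7 + 1|_7 = 5765999 ⇒ 5765998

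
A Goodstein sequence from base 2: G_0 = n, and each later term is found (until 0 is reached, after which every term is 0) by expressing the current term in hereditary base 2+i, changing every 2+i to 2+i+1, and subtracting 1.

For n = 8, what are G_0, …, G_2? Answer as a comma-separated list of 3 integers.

8, 80, 553

step 0: 8 = 2^(2 + 1); sub 3 for 2: 3^(3 + 1); = 81; G_1 = 81−1 = 80
step 1: 80 = 2·3^3 + 2·3^2 + 2·3 + 2; sub 4 for 3: 2·4^4 + 2·4^2 + 2·4 + 2; = 554; G_2 = 554−1 = 553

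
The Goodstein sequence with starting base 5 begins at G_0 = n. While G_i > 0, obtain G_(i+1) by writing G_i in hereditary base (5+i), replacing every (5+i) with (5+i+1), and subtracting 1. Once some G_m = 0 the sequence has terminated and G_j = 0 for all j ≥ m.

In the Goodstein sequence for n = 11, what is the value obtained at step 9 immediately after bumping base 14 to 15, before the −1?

(0) 11|_5 = 2·5 + 1 ↦ 2·6 + 1|_6 = 13 ⇒ 12
(1) 12|_6 = 2·6 ↦ 2·7|_7 = 14 ⇒ 13
(2) 13|_7 = 7 + 6 ↦ 8 + 6|_8 = 14 ⇒ 13
(3) 13|_8 = 8 + 5 ↦ 9 + 5|_9 = 14 ⇒ 13
(4) 13|_9 = 9 + 4 ↦ 10 + 4|_10 = 14 ⇒ 13
(5) 13|_10 = 10 + 3 ↦ 11 + 3|_11 = 14 ⇒ 13
(6) 13|_11 = 11 + 2 ↦ 12 + 2|_12 = 14 ⇒ 13
(7) 13|_12 = 12 + 1 ↦ 13 + 1|_13 = 14 ⇒ 13
(8) 13|_13 = 13 ↦ 14|_14 = 14 ⇒ 13

13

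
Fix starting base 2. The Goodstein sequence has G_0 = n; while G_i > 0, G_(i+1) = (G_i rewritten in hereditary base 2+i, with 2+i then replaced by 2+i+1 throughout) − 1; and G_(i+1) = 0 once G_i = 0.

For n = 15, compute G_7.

step 0: 15 = 2^(2 + 1) + 2^2 + 2 + 1; sub 3 for 2: 3^(3 + 1) + 3^3 + 3 + 1; = 112; G_1 = 112−1 = 111
step 1: 111 = 3^(3 + 1) + 3^3 + 3; sub 4 for 3: 4^(4 + 1) + 4^4 + 4; = 1284; G_2 = 1284−1 = 1283
step 2: 1283 = 4^(4 + 1) + 4^4 + 3; sub 5 for 4: 5^(5 + 1) + 5^5 + 3; = 18753; G_3 = 18753−1 = 18752
step 3: 18752 = 5^(5 + 1) + 5^5 + 2; sub 6 for 5: 6^(6 + 1) + 6^6 + 2; = 326594; G_4 = 326594−1 = 326593
step 4: 326593 = 6^(6 + 1) + 6^6 + 1; sub 7 for 6: 7^(7 + 1) + 7^7 + 1; = 6588345; G_5 = 6588345−1 = 6588344
step 5: 6588344 = 7^(7 + 1) + 7^7; sub 8 for 7: 8^(8 + 1) + 8^8; = 150994944; G_6 = 150994944−1 = 150994943
step 6: 150994943 = 8^(8 + 1) + 7·8^7 + 7·8^6 + 7·8^5 + 7·8^4 + 7·8^3 + 7·8^2 + 7·8 + 7; sub 9 for 8: 9^(9 + 1) + 7·9^7 + 7·9^6 + 7·9^5 + 7·9^4 + 7·9^3 + 7·9^2 + 7·9 + 7; = 3524450281; G_7 = 3524450281−1 = 3524450280

3524450280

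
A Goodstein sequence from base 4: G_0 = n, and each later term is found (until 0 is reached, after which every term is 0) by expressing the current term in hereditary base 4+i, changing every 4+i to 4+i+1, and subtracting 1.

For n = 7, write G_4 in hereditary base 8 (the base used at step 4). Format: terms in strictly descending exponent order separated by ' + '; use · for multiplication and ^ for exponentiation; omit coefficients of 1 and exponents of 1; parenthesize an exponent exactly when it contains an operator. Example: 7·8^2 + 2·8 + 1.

[0] 7 ≡ 4 + 3 (base 4). Lift 5: 8. −1: 7.
[1] 7 ≡ 5 + 2 (base 5). Lift 6: 8. −1: 7.
[2] 7 ≡ 6 + 1 (base 6). Lift 7: 8. −1: 7.
[3] 7 ≡ 7 (base 7). Lift 8: 8. −1: 7.
[4] 7 ≡ 7 (base 8). Lift 9: 7. −1: 6.

7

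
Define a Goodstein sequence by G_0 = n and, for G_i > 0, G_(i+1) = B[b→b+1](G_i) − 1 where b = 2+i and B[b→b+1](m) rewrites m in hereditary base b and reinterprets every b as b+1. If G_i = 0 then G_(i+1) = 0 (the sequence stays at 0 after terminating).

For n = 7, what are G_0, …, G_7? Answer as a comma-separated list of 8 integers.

G_0=7  [base 2] 2^2 + 2 + 1  →[2↦3]→  3^3 + 3 + 1 = 31  −1 ⇒ G_1=30
G_1=30  [base 3] 3^3 + 3  →[3↦4]→  4^4 + 4 = 260  −1 ⇒ G_2=259
G_2=259  [base 4] 4^4 + 3  →[4↦5]→  5^5 + 3 = 3128  −1 ⇒ G_3=3127
G_3=3127  [base 5] 5^5 + 2  →[5↦6]→  6^6 + 2 = 46658  −1 ⇒ G_4=46657
G_4=46657  [base 6] 6^6 + 1  →[6↦7]→  7^7 + 1 = 823544  −1 ⇒ G_5=823543
G_5=823543  [base 7] 7^7  →[7↦8]→  8^8 = 16777216  −1 ⇒ G_6=16777215
G_6=16777215  [base 8] 7·8^7 + 7·8^6 + 7·8^5 + 7·8^4 + 7·8^3 + 7·8^2 + 7·8 + 7  →[8↦9]→  7·9^7 + 7·9^6 + 7·9^5 + 7·9^4 + 7·9^3 + 7·9^2 + 7·9 + 7 = 37665880  −1 ⇒ G_7=37665879

7, 30, 259, 3127, 46657, 823543, 16777215, 37665879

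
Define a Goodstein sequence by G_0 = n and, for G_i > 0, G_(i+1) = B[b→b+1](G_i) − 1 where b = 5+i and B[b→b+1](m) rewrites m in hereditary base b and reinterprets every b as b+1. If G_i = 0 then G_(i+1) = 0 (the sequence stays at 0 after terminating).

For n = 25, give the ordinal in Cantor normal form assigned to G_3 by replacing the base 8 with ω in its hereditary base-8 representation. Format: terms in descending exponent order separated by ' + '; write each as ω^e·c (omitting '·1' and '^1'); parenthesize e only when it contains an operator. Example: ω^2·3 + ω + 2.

(0) 25|_5 = 5^2 ↦ 6^2|_6 = 36 ⇒ 35
(1) 35|_6 = 5·6 + 5 ↦ 5·7 + 5|_7 = 40 ⇒ 39
(2) 39|_7 = 5·7 + 4 ↦ 5·8 + 4|_8 = 44 ⇒ 43
(3) 43|_8 = 5·8 + 3 ↦ 5·9 + 3|_9 = 48 ⇒ 47

ω·5 + 3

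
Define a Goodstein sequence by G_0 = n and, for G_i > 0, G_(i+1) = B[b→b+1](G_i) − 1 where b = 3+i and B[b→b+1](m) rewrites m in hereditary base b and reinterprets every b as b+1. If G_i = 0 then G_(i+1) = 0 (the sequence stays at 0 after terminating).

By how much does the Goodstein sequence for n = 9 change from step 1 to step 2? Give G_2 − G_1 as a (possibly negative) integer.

[0] 9 ≡ 3^2 (base 3). Lift 4: 16. −1: 15.
[1] 15 ≡ 3·4 + 3 (base 4). Lift 5: 18. −1: 17.

2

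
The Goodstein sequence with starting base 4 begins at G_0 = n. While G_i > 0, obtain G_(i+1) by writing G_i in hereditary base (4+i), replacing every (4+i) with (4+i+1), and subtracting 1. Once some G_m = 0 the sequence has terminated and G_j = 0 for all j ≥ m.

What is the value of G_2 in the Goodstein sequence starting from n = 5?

(0) 5|_4 = 4 + 1 ↦ 5 + 1|_5 = 6 ⇒ 5
(1) 5|_5 = 5 ↦ 6|_6 = 6 ⇒ 5
(2) 5|_6 = 5 ↦ 5|_7 = 5 ⇒ 4

5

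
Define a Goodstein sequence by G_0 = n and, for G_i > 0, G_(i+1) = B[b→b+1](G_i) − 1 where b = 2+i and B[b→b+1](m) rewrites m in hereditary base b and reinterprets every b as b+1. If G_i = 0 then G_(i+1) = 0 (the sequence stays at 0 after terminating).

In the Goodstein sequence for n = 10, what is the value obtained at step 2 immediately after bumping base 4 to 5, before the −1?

(0) 10|_2 = 2^(2 + 1) + 2 ↦ 3^(3 + 1) + 3|_3 = 84 ⇒ 83
(1) 83|_3 = 3^(3 + 1) + 2 ↦ 4^(4 + 1) + 2|_4 = 1026 ⇒ 1025
(2) 1025|_4 = 4^(4 + 1) + 1 ↦ 5^(5 + 1) + 1|_5 = 15626 ⇒ 15625

15626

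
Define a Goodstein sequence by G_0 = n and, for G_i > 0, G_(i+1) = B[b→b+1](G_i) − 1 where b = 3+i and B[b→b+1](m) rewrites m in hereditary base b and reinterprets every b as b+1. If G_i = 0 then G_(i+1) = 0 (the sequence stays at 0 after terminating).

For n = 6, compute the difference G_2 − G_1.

step 0: 6 = 2·3; sub 4 for 3: 2·4; = 8; G_1 = 8−1 = 7
step 1: 7 = 4 + 3; sub 5 for 4: 5 + 3; = 8; G_2 = 8−1 = 7

0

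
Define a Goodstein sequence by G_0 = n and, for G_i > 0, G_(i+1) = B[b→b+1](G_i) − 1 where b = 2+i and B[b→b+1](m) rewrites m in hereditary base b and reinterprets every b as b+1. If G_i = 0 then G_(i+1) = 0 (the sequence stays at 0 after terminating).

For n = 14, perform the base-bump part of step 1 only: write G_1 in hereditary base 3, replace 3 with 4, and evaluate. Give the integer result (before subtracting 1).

1282

i=0: 14 = 2^(2 + 1) + 2^2 + 2 (b=2); 2→3: 3^(3 + 1) + 3^3 + 3 = 111; 111−1 = 110
i=1: 110 = 3^(3 + 1) + 3^3 + 2 (b=3); 3→4: 4^(4 + 1) + 4^4 + 2 = 1282; 1282−1 = 1281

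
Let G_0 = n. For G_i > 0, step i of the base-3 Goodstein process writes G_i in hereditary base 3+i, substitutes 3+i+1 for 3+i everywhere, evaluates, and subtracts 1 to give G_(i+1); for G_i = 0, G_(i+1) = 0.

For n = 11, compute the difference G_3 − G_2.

G_0 = 11. HB_3(11) = 3^2 + 2. Bump = 18. G_1 = 17.
G_1 = 17. HB_4(17) = 4^2 + 1. Bump = 26. G_2 = 25.
G_2 = 25. HB_5(25) = 5^2. Bump = 36. G_3 = 35.

10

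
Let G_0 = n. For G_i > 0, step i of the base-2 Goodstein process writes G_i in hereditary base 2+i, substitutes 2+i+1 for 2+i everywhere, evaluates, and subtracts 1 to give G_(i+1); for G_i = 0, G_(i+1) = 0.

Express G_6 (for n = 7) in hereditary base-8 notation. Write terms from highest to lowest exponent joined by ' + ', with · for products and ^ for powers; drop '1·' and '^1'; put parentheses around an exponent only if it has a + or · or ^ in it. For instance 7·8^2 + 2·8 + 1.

7·8^7 + 7·8^6 + 7·8^5 + 7·8^4 + 7·8^3 + 7·8^2 + 7·8 + 7

[0] 7 ≡ 2^2 + 2 + 1 (base 2). Lift 3: 31. −1: 30.
[1] 30 ≡ 3^3 + 3 (base 3). Lift 4: 260. −1: 259.
[2] 259 ≡ 4^4 + 3 (base 4). Lift 5: 3128. −1: 3127.
[3] 3127 ≡ 5^5 + 2 (base 5). Lift 6: 46658. −1: 46657.
[4] 46657 ≡ 6^6 + 1 (base 6). Lift 7: 823544. −1: 823543.
[5] 823543 ≡ 7^7 (base 7). Lift 8: 16777216. −1: 16777215.
[6] 16777215 ≡ 7·8^7 + 7·8^6 + 7·8^5 + 7·8^4 + 7·8^3 + 7·8^2 + 7·8 + 7 (base 8). Lift 9: 37665880. −1: 37665879.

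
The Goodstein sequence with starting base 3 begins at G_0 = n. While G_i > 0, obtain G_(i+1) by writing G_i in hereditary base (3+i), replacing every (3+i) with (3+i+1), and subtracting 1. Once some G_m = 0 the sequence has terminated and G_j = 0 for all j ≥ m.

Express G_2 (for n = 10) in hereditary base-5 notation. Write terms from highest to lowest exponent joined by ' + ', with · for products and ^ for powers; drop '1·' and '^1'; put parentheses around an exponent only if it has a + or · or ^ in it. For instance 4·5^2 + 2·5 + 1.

base 3: 10 = 3^2 + 1; at 4: 4^2 + 1 = 17; next = 16
base 4: 16 = 4^2; at 5: 5^2 = 25; next = 24
base 5: 24 = 4·5 + 4; at 6: 4·6 + 4 = 28; next = 27

4·5 + 4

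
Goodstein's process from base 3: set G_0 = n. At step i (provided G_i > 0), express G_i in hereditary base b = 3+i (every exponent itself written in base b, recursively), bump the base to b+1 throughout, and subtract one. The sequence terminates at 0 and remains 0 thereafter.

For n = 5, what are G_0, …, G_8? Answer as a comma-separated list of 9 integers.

5, 5, 5, 5, 4, 3, 2, 1, 0

G_0=5  [base 3] 3 + 2  →[3↦4]→  4 + 2 = 6  −1 ⇒ G_1=5
G_1=5  [base 4] 4 + 1  →[4↦5]→  5 + 1 = 6  −1 ⇒ G_2=5
G_2=5  [base 5] 5  →[5↦6]→  6 = 6  −1 ⇒ G_3=5
G_3=5  [base 6] 5  →[6↦7]→  5 = 5  −1 ⇒ G_4=4
G_4=4  [base 7] 4  →[7↦8]→  4 = 4  −1 ⇒ G_5=3
G_5=3  [base 8] 3  →[8↦9]→  3 = 3  −1 ⇒ G_6=2
G_6=2  [base 9] 2  →[9↦10]→  2 = 2  −1 ⇒ G_7=1
G_7=1  [base 10] 1  →[10↦11]→  1 = 1  −1 ⇒ G_8=0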